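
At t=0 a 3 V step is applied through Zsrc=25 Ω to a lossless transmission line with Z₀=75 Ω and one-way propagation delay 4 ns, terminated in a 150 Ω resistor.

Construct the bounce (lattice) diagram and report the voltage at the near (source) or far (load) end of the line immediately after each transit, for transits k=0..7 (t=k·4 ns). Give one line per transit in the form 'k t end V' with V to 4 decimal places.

0 0 source 2.2500
1 4 load 3.0000
2 8 source 2.6250
3 12 load 2.5000
4 16 source 2.5625
5 20 load 2.5833
6 24 source 2.5729
7 28 load 2.5694

Γ_L=0.333333, Γ_S=-0.500000; launch V₁=3·75/100=2.250000
k=0 src: V=2.2500
k=1 load: inc=2.250000, refl=2.250000·0.333333=0.7500; V=0.000000+2.250000+0.750000=3.0000
k=2 src: inc=0.750000, refl=0.750000·-0.500000=-0.3750; V=2.250000+0.750000+-0.375000=2.6250
k=3 load: inc=-0.375000, refl=-0.375000·0.333333=-0.1250; V=3.000000+-0.375000+-0.125000=2.5000
k=4 src: inc=-0.125000, refl=-0.125000·-0.500000=0.0625; V=2.625000+-0.125000+0.062500=2.5625
k=5 load: inc=0.062500, refl=0.062500·0.333333=0.0208; V=2.500000+0.062500+0.020833=2.5833
k=6 src: inc=0.020833, refl=0.020833·-0.500000=-0.0104; V=2.562500+0.020833+-0.010417=2.5729
k=7 load: inc=-0.010417, refl=-0.010417·0.333333=-0.0035; V=2.583333+-0.010417+-0.003472=2.5694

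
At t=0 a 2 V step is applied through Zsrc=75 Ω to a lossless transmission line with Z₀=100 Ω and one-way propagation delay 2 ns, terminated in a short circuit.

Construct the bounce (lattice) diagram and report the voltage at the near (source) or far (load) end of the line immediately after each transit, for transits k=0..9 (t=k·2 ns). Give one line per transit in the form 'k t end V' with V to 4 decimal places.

Γ_L=-1.000000, Γ_S=-0.142857; launch V₁=2·100/175=1.142857
k=0 src: V=1.1429
k=1 load: inc=1.142857, refl=1.142857·-1.000000=-1.1429; V=0.000000+1.142857+-1.142857=0.0000
k=2 src: inc=-1.142857, refl=-1.142857·-0.142857=0.1633; V=1.142857+-1.142857+0.163265=0.1633
k=3 load: inc=0.163265, refl=0.163265·-1.000000=-0.1633; V=0.000000+0.163265+-0.163265=0.0000
k=4 src: inc=-0.163265, refl=-0.163265·-0.142857=0.0233; V=0.163265+-0.163265+0.023324=0.0233
k=5 load: inc=0.023324, refl=0.023324·-1.000000=-0.0233; V=0.000000+0.023324+-0.023324=0.0000
k=6 src: inc=-0.023324, refl=-0.023324·-0.142857=0.0033; V=0.023324+-0.023324+0.003332=0.0033
k=7 load: inc=0.003332, refl=0.003332·-1.000000=-0.0033; V=0.000000+0.003332+-0.003332=0.0000
k=8 src: inc=-0.003332, refl=-0.003332·-0.142857=0.0005; V=0.003332+-0.003332+0.000476=0.0005
k=9 load: inc=0.000476, refl=0.000476·-1.000000=-0.0005; V=0.000000+0.000476+-0.000476=0.0000

0 0 source 1.1429
1 2 load 0.0000
2 4 source 0.1633
3 6 load 0.0000
4 8 source 0.0233
5 10 load 0.0000
6 12 source 0.0033
7 14 load 0.0000
8 16 source 0.0005
9 18 load 0.0000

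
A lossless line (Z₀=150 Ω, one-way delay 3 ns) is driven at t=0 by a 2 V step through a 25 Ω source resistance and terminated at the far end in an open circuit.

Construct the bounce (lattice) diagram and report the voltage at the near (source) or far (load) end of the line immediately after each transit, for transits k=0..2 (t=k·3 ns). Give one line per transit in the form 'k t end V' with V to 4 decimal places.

0 0 source 1.7143
1 3 load 3.4286
2 6 source 2.2041

Γ_L=1.000000, Γ_S=-0.714286; launch V₁=2·150/175=1.714286
k=0 src: V=1.7143
k=1 load: inc=1.714286, refl=1.714286·1.000000=1.7143; V=0.000000+1.714286+1.714286=3.4286
k=2 src: inc=1.714286, refl=1.714286·-0.714286=-1.2245; V=1.714286+1.714286+-1.224490=2.2041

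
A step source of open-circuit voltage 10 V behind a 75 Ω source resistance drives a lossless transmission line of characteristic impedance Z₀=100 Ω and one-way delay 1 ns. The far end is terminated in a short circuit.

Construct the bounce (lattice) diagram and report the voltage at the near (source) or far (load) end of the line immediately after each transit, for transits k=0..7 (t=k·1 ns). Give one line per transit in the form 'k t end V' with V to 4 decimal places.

0 0 source 5.7143
1 1 load 0.0000
2 2 source 0.8163
3 3 load 0.0000
4 4 source 0.1166
5 5 load 0.0000
6 6 source 0.0167
7 7 load 0.0000

Γ_L=-1.000000, Γ_S=-0.142857; launch V₁=10·100/175=5.714286
k=0 src: V=5.7143
k=1 load: inc=5.714286, refl=5.714286·-1.000000=-5.7143; V=0.000000+5.714286+-5.714286=0.0000
k=2 src: inc=-5.714286, refl=-5.714286·-0.142857=0.8163; V=5.714286+-5.714286+0.816327=0.8163
k=3 load: inc=0.816327, refl=0.816327·-1.000000=-0.8163; V=0.000000+0.816327+-0.816327=0.0000
k=4 src: inc=-0.816327, refl=-0.816327·-0.142857=0.1166; V=0.816327+-0.816327+0.116618=0.1166
k=5 load: inc=0.116618, refl=0.116618·-1.000000=-0.1166; V=0.000000+0.116618+-0.116618=0.0000
k=6 src: inc=-0.116618, refl=-0.116618·-0.142857=0.0167; V=0.116618+-0.116618+0.016660=0.0167
k=7 load: inc=0.016660, refl=0.016660·-1.000000=-0.0167; V=0.000000+0.016660+-0.016660=0.0000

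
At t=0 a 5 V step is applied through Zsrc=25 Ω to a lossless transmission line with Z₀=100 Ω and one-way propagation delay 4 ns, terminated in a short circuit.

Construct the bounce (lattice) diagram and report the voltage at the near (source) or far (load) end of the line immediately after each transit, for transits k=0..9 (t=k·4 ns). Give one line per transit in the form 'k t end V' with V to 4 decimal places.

Γ_L=-1.000000, Γ_S=-0.600000; launch V₁=5·100/125=4.000000
k=0 src: V=4.0000
k=1 load: inc=4.000000, refl=4.000000·-1.000000=-4.0000; V=0.000000+4.000000+-4.000000=0.0000
k=2 src: inc=-4.000000, refl=-4.000000·-0.600000=2.4000; V=4.000000+-4.000000+2.400000=2.4000
k=3 load: inc=2.400000, refl=2.400000·-1.000000=-2.4000; V=0.000000+2.400000+-2.400000=0.0000
k=4 src: inc=-2.400000, refl=-2.400000·-0.600000=1.4400; V=2.400000+-2.400000+1.440000=1.4400
k=5 load: inc=1.440000, refl=1.440000·-1.000000=-1.4400; V=0.000000+1.440000+-1.440000=0.0000
k=6 src: inc=-1.440000, refl=-1.440000·-0.600000=0.8640; V=1.440000+-1.440000+0.864000=0.8640
k=7 load: inc=0.864000, refl=0.864000·-1.000000=-0.8640; V=0.000000+0.864000+-0.864000=0.0000
k=8 src: inc=-0.864000, refl=-0.864000·-0.600000=0.5184; V=0.864000+-0.864000+0.518400=0.5184
k=9 load: inc=0.518400, refl=0.518400·-1.000000=-0.5184; V=0.000000+0.518400+-0.518400=0.0000

0 0 source 4.0000
1 4 load 0.0000
2 8 source 2.4000
3 12 load 0.0000
4 16 source 1.4400
5 20 load 0.0000
6 24 source 0.8640
7 28 load 0.0000
8 32 source 0.5184
9 36 load 0.0000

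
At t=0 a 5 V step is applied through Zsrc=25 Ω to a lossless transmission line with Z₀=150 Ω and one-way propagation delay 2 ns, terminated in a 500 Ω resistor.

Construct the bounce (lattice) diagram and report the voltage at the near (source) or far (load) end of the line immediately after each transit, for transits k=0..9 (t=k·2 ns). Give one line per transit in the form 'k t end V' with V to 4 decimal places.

0 0 source 4.2857
1 2 load 6.5934
2 4 source 4.9451
3 6 load 4.0575
4 8 source 4.6915
5 10 load 5.0328
6 12 source 4.7890
7 14 load 4.6577
8 16 source 4.7515
9 18 load 4.8020

Γ_L=0.538462, Γ_S=-0.714286; launch V₁=5·150/175=4.285714
k=0 src: V=4.2857
k=1 load: inc=4.285714, refl=4.285714·0.538462=2.3077; V=0.000000+4.285714+2.307692=6.5934
k=2 src: inc=2.307692, refl=2.307692·-0.714286=-1.6484; V=4.285714+2.307692+-1.648352=4.9451
k=3 load: inc=-1.648352, refl=-1.648352·0.538462=-0.8876; V=6.593407+-1.648352+-0.887574=4.0575
k=4 src: inc=-0.887574, refl=-0.887574·-0.714286=0.6340; V=4.945055+-0.887574+0.633981=4.6915
k=5 load: inc=0.633981, refl=0.633981·0.538462=0.3414; V=4.057481+0.633981+0.341375=5.0328
k=6 src: inc=0.341375, refl=0.341375·-0.714286=-0.2438; V=4.691462+0.341375+-0.243839=4.7890
k=7 load: inc=-0.243839, refl=-0.243839·0.538462=-0.1313; V=5.032837+-0.243839+-0.131298=4.6577
k=8 src: inc=-0.131298, refl=-0.131298·-0.714286=0.0938; V=4.788998+-0.131298+0.093784=4.7515
k=9 load: inc=0.093784, refl=0.093784·0.538462=0.0505; V=4.657700+0.093784+0.050499=4.8020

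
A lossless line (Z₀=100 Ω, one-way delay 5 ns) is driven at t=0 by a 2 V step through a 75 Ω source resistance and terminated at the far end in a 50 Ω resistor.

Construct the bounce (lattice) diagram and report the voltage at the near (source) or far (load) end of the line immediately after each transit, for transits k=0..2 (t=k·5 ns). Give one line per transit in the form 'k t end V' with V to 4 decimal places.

0 0 source 1.1429
1 5 load 0.7619
2 10 source 0.8163

Γ_L=-0.333333, Γ_S=-0.142857; launch V₁=2·100/175=1.142857
k=0 src: V=1.1429
k=1 load: inc=1.142857, refl=1.142857·-0.333333=-0.3810; V=0.000000+1.142857+-0.380952=0.7619
k=2 src: inc=-0.380952, refl=-0.380952·-0.142857=0.0544; V=1.142857+-0.380952+0.054422=0.8163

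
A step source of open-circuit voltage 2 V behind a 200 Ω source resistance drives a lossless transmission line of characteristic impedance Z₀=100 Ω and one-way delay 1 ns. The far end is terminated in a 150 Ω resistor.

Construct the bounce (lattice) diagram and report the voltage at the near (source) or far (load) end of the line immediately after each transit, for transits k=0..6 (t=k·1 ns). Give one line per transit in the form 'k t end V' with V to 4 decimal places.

0 0 source 0.6667
1 1 load 0.8000
2 2 source 0.8444
3 3 load 0.8533
4 4 source 0.8563
5 5 load 0.8569
6 6 source 0.8571

Γ_L=0.200000, Γ_S=0.333333; launch V₁=2·100/300=0.666667
k=0 src: V=0.6667
k=1 load: inc=0.666667, refl=0.666667·0.200000=0.1333; V=0.000000+0.666667+0.133333=0.8000
k=2 src: inc=0.133333, refl=0.133333·0.333333=0.0444; V=0.666667+0.133333+0.044444=0.8444
k=3 load: inc=0.044444, refl=0.044444·0.200000=0.0089; V=0.800000+0.044444+0.008889=0.8533
k=4 src: inc=0.008889, refl=0.008889·0.333333=0.0030; V=0.844444+0.008889+0.002963=0.8563
k=5 load: inc=0.002963, refl=0.002963·0.200000=0.0006; V=0.853333+0.002963+0.000593=0.8569
k=6 src: inc=0.000593, refl=0.000593·0.333333=0.0002; V=0.856296+0.000593+0.000198=0.8571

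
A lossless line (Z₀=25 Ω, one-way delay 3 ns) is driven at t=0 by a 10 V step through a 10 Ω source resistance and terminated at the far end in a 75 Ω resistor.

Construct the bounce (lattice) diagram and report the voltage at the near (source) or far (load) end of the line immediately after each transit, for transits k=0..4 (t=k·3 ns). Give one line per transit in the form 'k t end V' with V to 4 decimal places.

0 0 source 7.1429
1 3 load 10.7143
2 6 source 9.1837
3 9 load 8.4184
4 12 source 8.7464

Γ_L=0.500000, Γ_S=-0.428571; launch V₁=10·25/35=7.142857
k=0 src: V=7.1429
k=1 load: inc=7.142857, refl=7.142857·0.500000=3.5714; V=0.000000+7.142857+3.571429=10.7143
k=2 src: inc=3.571429, refl=3.571429·-0.428571=-1.5306; V=7.142857+3.571429+-1.530612=9.1837
k=3 load: inc=-1.530612, refl=-1.530612·0.500000=-0.7653; V=10.714286+-1.530612+-0.765306=8.4184
k=4 src: inc=-0.765306, refl=-0.765306·-0.428571=0.3280; V=9.183673+-0.765306+0.327988=8.7464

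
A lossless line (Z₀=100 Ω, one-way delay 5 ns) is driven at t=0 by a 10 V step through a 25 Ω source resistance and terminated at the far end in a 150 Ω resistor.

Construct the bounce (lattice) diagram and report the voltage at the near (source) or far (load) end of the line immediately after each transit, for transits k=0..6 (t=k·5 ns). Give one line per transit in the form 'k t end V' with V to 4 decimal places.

Γ_L=0.200000, Γ_S=-0.600000; launch V₁=10·100/125=8.000000
k=0 src: V=8.0000
k=1 load: inc=8.000000, refl=8.000000·0.200000=1.6000; V=0.000000+8.000000+1.600000=9.6000
k=2 src: inc=1.600000, refl=1.600000·-0.600000=-0.9600; V=8.000000+1.600000+-0.960000=8.6400
k=3 load: inc=-0.960000, refl=-0.960000·0.200000=-0.1920; V=9.600000+-0.960000+-0.192000=8.4480
k=4 src: inc=-0.192000, refl=-0.192000·-0.600000=0.1152; V=8.640000+-0.192000+0.115200=8.5632
k=5 load: inc=0.115200, refl=0.115200·0.200000=0.0230; V=8.448000+0.115200+0.023040=8.5862
k=6 src: inc=0.023040, refl=0.023040·-0.600000=-0.0138; V=8.563200+0.023040+-0.013824=8.5724

0 0 source 8.0000
1 5 load 9.6000
2 10 source 8.6400
3 15 load 8.4480
4 20 source 8.5632
5 25 load 8.5862
6 30 source 8.5724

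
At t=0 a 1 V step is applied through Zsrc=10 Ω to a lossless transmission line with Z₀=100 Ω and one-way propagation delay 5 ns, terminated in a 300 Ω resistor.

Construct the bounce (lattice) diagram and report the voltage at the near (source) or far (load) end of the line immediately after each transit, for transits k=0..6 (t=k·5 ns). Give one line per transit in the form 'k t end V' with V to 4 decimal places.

Γ_L=0.500000, Γ_S=-0.818182; launch V₁=1·100/110=0.909091
k=0 src: V=0.9091
k=1 load: inc=0.909091, refl=0.909091·0.500000=0.4545; V=0.000000+0.909091+0.454545=1.3636
k=2 src: inc=0.454545, refl=0.454545·-0.818182=-0.3719; V=0.909091+0.454545+-0.371901=0.9917
k=3 load: inc=-0.371901, refl=-0.371901·0.500000=-0.1860; V=1.363636+-0.371901+-0.185950=0.8058
k=4 src: inc=-0.185950, refl=-0.185950·-0.818182=0.1521; V=0.991736+-0.185950+0.152141=0.9579
k=5 load: inc=0.152141, refl=0.152141·0.500000=0.0761; V=0.805785+0.152141+0.076071=1.0340
k=6 src: inc=0.076071, refl=0.076071·-0.818182=-0.0622; V=0.957926+0.076071+-0.062240=0.9718

0 0 source 0.9091
1 5 load 1.3636
2 10 source 0.9917
3 15 load 0.8058
4 20 source 0.9579
5 25 load 1.0340
6 30 source 0.9718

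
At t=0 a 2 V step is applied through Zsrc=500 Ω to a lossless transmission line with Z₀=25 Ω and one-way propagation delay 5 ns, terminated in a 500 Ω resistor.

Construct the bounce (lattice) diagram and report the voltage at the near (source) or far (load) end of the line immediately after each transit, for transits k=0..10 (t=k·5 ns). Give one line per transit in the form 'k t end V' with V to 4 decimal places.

Γ_L=0.904762, Γ_S=0.904762; launch V₁=2·25/525=0.095238
k=0 src: V=0.0952
k=1 load: inc=0.095238, refl=0.095238·0.904762=0.0862; V=0.000000+0.095238+0.086168=0.1814
k=2 src: inc=0.086168, refl=0.086168·0.904762=0.0780; V=0.095238+0.086168+0.077961=0.2594
k=3 load: inc=0.077961, refl=0.077961·0.904762=0.0705; V=0.181406+0.077961+0.070536=0.3299
k=4 src: inc=0.070536, refl=0.070536·0.904762=0.0638; V=0.259367+0.070536+0.063819=0.3937
k=5 load: inc=0.063819, refl=0.063819·0.904762=0.0577; V=0.329904+0.063819+0.057741=0.4515
k=6 src: inc=0.057741, refl=0.057741·0.904762=0.0522; V=0.393722+0.057741+0.052242=0.5037
k=7 load: inc=0.052242, refl=0.052242·0.904762=0.0473; V=0.451463+0.052242+0.047266=0.5510
k=8 src: inc=0.047266, refl=0.047266·0.904762=0.0428; V=0.503705+0.047266+0.042765=0.5937
k=9 load: inc=0.042765, refl=0.042765·0.904762=0.0387; V=0.550971+0.042765+0.038692=0.6324
k=10 src: inc=0.038692, refl=0.038692·0.904762=0.0350; V=0.593736+0.038692+0.035007=0.6674

0 0 source 0.0952
1 5 load 0.1814
2 10 source 0.2594
3 15 load 0.3299
4 20 source 0.3937
5 25 load 0.4515
6 30 source 0.5037
7 35 load 0.5510
8 40 source 0.5937
9 45 load 0.6324
10 50 source 0.6674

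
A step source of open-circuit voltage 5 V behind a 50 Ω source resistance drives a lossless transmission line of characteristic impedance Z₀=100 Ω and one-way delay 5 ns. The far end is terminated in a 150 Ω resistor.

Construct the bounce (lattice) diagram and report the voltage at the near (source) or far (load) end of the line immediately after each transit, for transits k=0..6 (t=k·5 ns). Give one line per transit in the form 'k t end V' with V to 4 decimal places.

0 0 source 3.3333
1 5 load 4.0000
2 10 source 3.7778
3 15 load 3.7333
4 20 source 3.7481
5 25 load 3.7511
6 30 source 3.7501

Γ_L=0.200000, Γ_S=-0.333333; launch V₁=5·100/150=3.333333
k=0 src: V=3.3333
k=1 load: inc=3.333333, refl=3.333333·0.200000=0.6667; V=0.000000+3.333333+0.666667=4.0000
k=2 src: inc=0.666667, refl=0.666667·-0.333333=-0.2222; V=3.333333+0.666667+-0.222222=3.7778
k=3 load: inc=-0.222222, refl=-0.222222·0.200000=-0.0444; V=4.000000+-0.222222+-0.044444=3.7333
k=4 src: inc=-0.044444, refl=-0.044444·-0.333333=0.0148; V=3.777778+-0.044444+0.014815=3.7481
k=5 load: inc=0.014815, refl=0.014815·0.200000=0.0030; V=3.733333+0.014815+0.002963=3.7511
k=6 src: inc=0.002963, refl=0.002963·-0.333333=-0.0010; V=3.748148+0.002963+-0.000988=3.7501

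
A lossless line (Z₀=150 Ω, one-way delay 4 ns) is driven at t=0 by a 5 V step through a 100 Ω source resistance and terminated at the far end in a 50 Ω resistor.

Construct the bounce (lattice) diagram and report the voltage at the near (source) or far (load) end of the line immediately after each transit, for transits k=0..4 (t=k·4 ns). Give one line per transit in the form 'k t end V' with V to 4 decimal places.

Γ_L=-0.500000, Γ_S=-0.200000; launch V₁=5·150/250=3.000000
k=0 src: V=3.0000
k=1 load: inc=3.000000, refl=3.000000·-0.500000=-1.5000; V=0.000000+3.000000+-1.500000=1.5000
k=2 src: inc=-1.500000, refl=-1.500000·-0.200000=0.3000; V=3.000000+-1.500000+0.300000=1.8000
k=3 load: inc=0.300000, refl=0.300000·-0.500000=-0.1500; V=1.500000+0.300000+-0.150000=1.6500
k=4 src: inc=-0.150000, refl=-0.150000·-0.200000=0.0300; V=1.800000+-0.150000+0.030000=1.6800

0 0 source 3.0000
1 4 load 1.5000
2 8 source 1.8000
3 12 load 1.6500
4 16 source 1.6800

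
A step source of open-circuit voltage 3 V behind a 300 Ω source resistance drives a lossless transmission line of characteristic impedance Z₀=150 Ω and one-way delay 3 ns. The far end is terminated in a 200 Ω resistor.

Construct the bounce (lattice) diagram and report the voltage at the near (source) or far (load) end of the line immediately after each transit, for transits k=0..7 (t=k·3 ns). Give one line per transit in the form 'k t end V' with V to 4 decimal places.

0 0 source 1.0000
1 3 load 1.1429
2 6 source 1.1905
3 9 load 1.1973
4 12 source 1.1995
5 15 load 1.1999
6 18 source 1.2000
7 21 load 1.2000

Γ_L=0.142857, Γ_S=0.333333; launch V₁=3·150/450=1.000000
k=0 src: V=1.0000
k=1 load: inc=1.000000, refl=1.000000·0.142857=0.1429; V=0.000000+1.000000+0.142857=1.1429
k=2 src: inc=0.142857, refl=0.142857·0.333333=0.0476; V=1.000000+0.142857+0.047619=1.1905
k=3 load: inc=0.047619, refl=0.047619·0.142857=0.0068; V=1.142857+0.047619+0.006803=1.1973
k=4 src: inc=0.006803, refl=0.006803·0.333333=0.0023; V=1.190476+0.006803+0.002268=1.1995
k=5 load: inc=0.002268, refl=0.002268·0.142857=0.0003; V=1.197279+0.002268+0.000324=1.1999
k=6 src: inc=0.000324, refl=0.000324·0.333333=0.0001; V=1.199546+0.000324+0.000108=1.2000
k=7 load: inc=0.000108, refl=0.000108·0.142857=0.0000; V=1.199870+0.000108+0.000015=1.2000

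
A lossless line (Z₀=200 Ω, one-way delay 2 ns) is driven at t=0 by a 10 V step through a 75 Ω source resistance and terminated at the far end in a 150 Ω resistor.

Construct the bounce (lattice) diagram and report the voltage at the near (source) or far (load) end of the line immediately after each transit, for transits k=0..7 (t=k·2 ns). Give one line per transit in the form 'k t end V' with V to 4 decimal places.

Γ_L=-0.142857, Γ_S=-0.454545; launch V₁=10·200/275=7.272727
k=0 src: V=7.2727
k=1 load: inc=7.272727, refl=7.272727·-0.142857=-1.0390; V=0.000000+7.272727+-1.038961=6.2338
k=2 src: inc=-1.038961, refl=-1.038961·-0.454545=0.4723; V=7.272727+-1.038961+0.472255=6.7060
k=3 load: inc=0.472255, refl=0.472255·-0.142857=-0.0675; V=6.233766+0.472255+-0.067465=6.6386
k=4 src: inc=-0.067465, refl=-0.067465·-0.454545=0.0307; V=6.706021+-0.067465+0.030666=6.6692
k=5 load: inc=0.030666, refl=0.030666·-0.142857=-0.0044; V=6.638556+0.030666+-0.004381=6.6648
k=6 src: inc=-0.004381, refl=-0.004381·-0.454545=0.0020; V=6.669222+-0.004381+0.001991=6.6668
k=7 load: inc=0.001991, refl=0.001991·-0.142857=-0.0003; V=6.664841+0.001991+-0.000284=6.6665

0 0 source 7.2727
1 2 load 6.2338
2 4 source 6.7060
3 6 load 6.6386
4 8 source 6.6692
5 10 load 6.6648
6 12 source 6.6668
7 14 load 6.6665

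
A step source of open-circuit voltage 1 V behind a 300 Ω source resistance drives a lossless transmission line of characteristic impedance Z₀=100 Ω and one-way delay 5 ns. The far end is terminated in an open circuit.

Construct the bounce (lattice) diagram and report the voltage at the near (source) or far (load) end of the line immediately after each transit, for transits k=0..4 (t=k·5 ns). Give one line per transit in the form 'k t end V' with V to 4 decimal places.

0 0 source 0.2500
1 5 load 0.5000
2 10 source 0.6250
3 15 load 0.7500
4 20 source 0.8125

Γ_L=1.000000, Γ_S=0.500000; launch V₁=1·100/400=0.250000
k=0 src: V=0.2500
k=1 load: inc=0.250000, refl=0.250000·1.000000=0.2500; V=0.000000+0.250000+0.250000=0.5000
k=2 src: inc=0.250000, refl=0.250000·0.500000=0.1250; V=0.250000+0.250000+0.125000=0.6250
k=3 load: inc=0.125000, refl=0.125000·1.000000=0.1250; V=0.500000+0.125000+0.125000=0.7500
k=4 src: inc=0.125000, refl=0.125000·0.500000=0.0625; V=0.625000+0.125000+0.062500=0.8125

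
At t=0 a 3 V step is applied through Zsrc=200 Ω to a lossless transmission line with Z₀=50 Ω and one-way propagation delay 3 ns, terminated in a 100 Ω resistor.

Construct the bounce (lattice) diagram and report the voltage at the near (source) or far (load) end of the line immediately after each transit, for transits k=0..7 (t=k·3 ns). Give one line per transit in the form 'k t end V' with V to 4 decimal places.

Γ_L=0.333333, Γ_S=0.600000; launch V₁=3·50/250=0.600000
k=0 src: V=0.6000
k=1 load: inc=0.600000, refl=0.600000·0.333333=0.2000; V=0.000000+0.600000+0.200000=0.8000
k=2 src: inc=0.200000, refl=0.200000·0.600000=0.1200; V=0.600000+0.200000+0.120000=0.9200
k=3 load: inc=0.120000, refl=0.120000·0.333333=0.0400; V=0.800000+0.120000+0.040000=0.9600
k=4 src: inc=0.040000, refl=0.040000·0.600000=0.0240; V=0.920000+0.040000+0.024000=0.9840
k=5 load: inc=0.024000, refl=0.024000·0.333333=0.0080; V=0.960000+0.024000+0.008000=0.9920
k=6 src: inc=0.008000, refl=0.008000·0.600000=0.0048; V=0.984000+0.008000+0.004800=0.9968
k=7 load: inc=0.004800, refl=0.004800·0.333333=0.0016; V=0.992000+0.004800+0.001600=0.9984

0 0 source 0.6000
1 3 load 0.8000
2 6 source 0.9200
3 9 load 0.9600
4 12 source 0.9840
5 15 load 0.9920
6 18 source 0.9968
7 21 load 0.9984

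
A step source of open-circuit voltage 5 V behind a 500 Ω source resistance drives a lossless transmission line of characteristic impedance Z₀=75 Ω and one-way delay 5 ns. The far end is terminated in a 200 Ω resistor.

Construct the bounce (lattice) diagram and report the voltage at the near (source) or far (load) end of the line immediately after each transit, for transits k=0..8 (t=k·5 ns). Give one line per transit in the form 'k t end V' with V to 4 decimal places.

0 0 source 0.6522
1 5 load 0.9486
2 10 source 1.1677
3 15 load 1.2673
4 20 source 1.3409
5 25 load 1.3744
6 30 source 1.3991
7 35 load 1.4104
8 40 source 1.4187

Γ_L=0.454545, Γ_S=0.739130; launch V₁=5·75/575=0.652174
k=0 src: V=0.6522
k=1 load: inc=0.652174, refl=0.652174·0.454545=0.2964; V=0.000000+0.652174+0.296443=0.9486
k=2 src: inc=0.296443, refl=0.296443·0.739130=0.2191; V=0.652174+0.296443+0.219110=1.1677
k=3 load: inc=0.219110, refl=0.219110·0.454545=0.0996; V=0.948617+0.219110+0.099595=1.2673
k=4 src: inc=0.099595, refl=0.099595·0.739130=0.0736; V=1.167726+0.099595+0.073614=1.3409
k=5 load: inc=0.073614, refl=0.073614·0.454545=0.0335; V=1.267322+0.073614+0.033461=1.3744
k=6 src: inc=0.033461, refl=0.033461·0.739130=0.0247; V=1.340936+0.033461+0.024732=1.3991
k=7 load: inc=0.024732, refl=0.024732·0.454545=0.0112; V=1.374397+0.024732+0.011242=1.4104
k=8 src: inc=0.011242, refl=0.011242·0.739130=0.0083; V=1.399129+0.011242+0.008309=1.4187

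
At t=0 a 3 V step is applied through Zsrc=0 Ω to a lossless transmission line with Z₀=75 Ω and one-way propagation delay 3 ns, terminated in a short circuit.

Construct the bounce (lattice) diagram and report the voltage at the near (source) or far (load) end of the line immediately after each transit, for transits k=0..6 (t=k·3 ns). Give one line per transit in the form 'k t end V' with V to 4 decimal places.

0 0 source 3.0000
1 3 load 0.0000
2 6 source 3.0000
3 9 load 0.0000
4 12 source 3.0000
5 15 load 0.0000
6 18 source 3.0000

Γ_L=-1.000000, Γ_S=-1.000000; launch V₁=3·75/75=3.000000
k=0 src: V=3.0000
k=1 load: inc=3.000000, refl=3.000000·-1.000000=-3.0000; V=0.000000+3.000000+-3.000000=0.0000
k=2 src: inc=-3.000000, refl=-3.000000·-1.000000=3.0000; V=3.000000+-3.000000+3.000000=3.0000
k=3 load: inc=3.000000, refl=3.000000·-1.000000=-3.0000; V=0.000000+3.000000+-3.000000=0.0000
k=4 src: inc=-3.000000, refl=-3.000000·-1.000000=3.0000; V=3.000000+-3.000000+3.000000=3.0000
k=5 load: inc=3.000000, refl=3.000000·-1.000000=-3.0000; V=0.000000+3.000000+-3.000000=0.0000
k=6 src: inc=-3.000000, refl=-3.000000·-1.000000=3.0000; V=3.000000+-3.000000+3.000000=3.0000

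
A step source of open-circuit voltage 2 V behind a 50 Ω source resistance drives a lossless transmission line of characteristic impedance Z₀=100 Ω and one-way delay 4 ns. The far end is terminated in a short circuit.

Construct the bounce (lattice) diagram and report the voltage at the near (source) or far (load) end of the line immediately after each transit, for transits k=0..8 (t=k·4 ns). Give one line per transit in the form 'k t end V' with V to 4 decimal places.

0 0 source 1.3333
1 4 load 0.0000
2 8 source 0.4444
3 12 load 0.0000
4 16 source 0.1481
5 20 load 0.0000
6 24 source 0.0494
7 28 load 0.0000
8 32 source 0.0165

Γ_L=-1.000000, Γ_S=-0.333333; launch V₁=2·100/150=1.333333
k=0 src: V=1.3333
k=1 load: inc=1.333333, refl=1.333333·-1.000000=-1.3333; V=0.000000+1.333333+-1.333333=0.0000
k=2 src: inc=-1.333333, refl=-1.333333·-0.333333=0.4444; V=1.333333+-1.333333+0.444444=0.4444
k=3 load: inc=0.444444, refl=0.444444·-1.000000=-0.4444; V=0.000000+0.444444+-0.444444=0.0000
k=4 src: inc=-0.444444, refl=-0.444444·-0.333333=0.1481; V=0.444444+-0.444444+0.148148=0.1481
k=5 load: inc=0.148148, refl=0.148148·-1.000000=-0.1481; V=0.000000+0.148148+-0.148148=0.0000
k=6 src: inc=-0.148148, refl=-0.148148·-0.333333=0.0494; V=0.148148+-0.148148+0.049383=0.0494
k=7 load: inc=0.049383, refl=0.049383·-1.000000=-0.0494; V=0.000000+0.049383+-0.049383=0.0000
k=8 src: inc=-0.049383, refl=-0.049383·-0.333333=0.0165; V=0.049383+-0.049383+0.016461=0.0165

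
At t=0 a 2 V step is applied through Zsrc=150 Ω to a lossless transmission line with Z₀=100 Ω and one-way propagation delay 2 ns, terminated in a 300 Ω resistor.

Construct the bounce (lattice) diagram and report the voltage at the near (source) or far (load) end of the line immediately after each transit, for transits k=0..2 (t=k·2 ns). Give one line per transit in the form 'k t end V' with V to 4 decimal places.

0 0 source 0.8000
1 2 load 1.2000
2 4 source 1.2800

Γ_L=0.500000, Γ_S=0.200000; launch V₁=2·100/250=0.800000
k=0 src: V=0.8000
k=1 load: inc=0.800000, refl=0.800000·0.500000=0.4000; V=0.000000+0.800000+0.400000=1.2000
k=2 src: inc=0.400000, refl=0.400000·0.200000=0.0800; V=0.800000+0.400000+0.080000=1.2800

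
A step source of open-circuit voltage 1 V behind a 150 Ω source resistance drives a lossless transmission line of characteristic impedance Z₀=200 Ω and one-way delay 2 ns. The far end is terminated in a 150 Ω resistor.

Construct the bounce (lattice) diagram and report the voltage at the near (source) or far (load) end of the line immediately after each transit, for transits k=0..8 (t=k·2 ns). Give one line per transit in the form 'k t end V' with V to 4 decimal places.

0 0 source 0.5714
1 2 load 0.4898
2 4 source 0.5015
3 6 load 0.4998
4 8 source 0.5000
5 10 load 0.5000
6 12 source 0.5000
7 14 load 0.5000
8 16 source 0.5000

Γ_L=-0.142857, Γ_S=-0.142857; launch V₁=1·200/350=0.571429
k=0 src: V=0.5714
k=1 load: inc=0.571429, refl=0.571429·-0.142857=-0.0816; V=0.000000+0.571429+-0.081633=0.4898
k=2 src: inc=-0.081633, refl=-0.081633·-0.142857=0.0117; V=0.571429+-0.081633+0.011662=0.5015
k=3 load: inc=0.011662, refl=0.011662·-0.142857=-0.0017; V=0.489796+0.011662+-0.001666=0.4998
k=4 src: inc=-0.001666, refl=-0.001666·-0.142857=0.0002; V=0.501458+-0.001666+0.000238=0.5000
k=5 load: inc=0.000238, refl=0.000238·-0.142857=-0.0000; V=0.499792+0.000238+-0.000034=0.5000
k=6 src: inc=-0.000034, refl=-0.000034·-0.142857=0.0000; V=0.500030+-0.000034+0.000005=0.5000
k=7 load: inc=0.000005, refl=0.000005·-0.142857=-0.0000; V=0.499996+0.000005+-0.000001=0.5000
k=8 src: inc=-0.000001, refl=-0.000001·-0.142857=0.0000; V=0.500001+-0.000001+0.000000=0.5000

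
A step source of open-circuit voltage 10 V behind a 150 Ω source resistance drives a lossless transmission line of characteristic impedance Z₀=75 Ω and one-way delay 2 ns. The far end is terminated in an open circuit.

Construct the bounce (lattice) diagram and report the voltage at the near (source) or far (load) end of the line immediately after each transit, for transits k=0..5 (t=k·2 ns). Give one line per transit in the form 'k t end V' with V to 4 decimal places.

Γ_L=1.000000, Γ_S=0.333333; launch V₁=10·75/225=3.333333
k=0 src: V=3.3333
k=1 load: inc=3.333333, refl=3.333333·1.000000=3.3333; V=0.000000+3.333333+3.333333=6.6667
k=2 src: inc=3.333333, refl=3.333333·0.333333=1.1111; V=3.333333+3.333333+1.111111=7.7778
k=3 load: inc=1.111111, refl=1.111111·1.000000=1.1111; V=6.666667+1.111111+1.111111=8.8889
k=4 src: inc=1.111111, refl=1.111111·0.333333=0.3704; V=7.777778+1.111111+0.370370=9.2593
k=5 load: inc=0.370370, refl=0.370370·1.000000=0.3704; V=8.888889+0.370370+0.370370=9.6296

0 0 source 3.3333
1 2 load 6.6667
2 4 source 7.7778
3 6 load 8.8889
4 8 source 9.2593
5 10 load 9.6296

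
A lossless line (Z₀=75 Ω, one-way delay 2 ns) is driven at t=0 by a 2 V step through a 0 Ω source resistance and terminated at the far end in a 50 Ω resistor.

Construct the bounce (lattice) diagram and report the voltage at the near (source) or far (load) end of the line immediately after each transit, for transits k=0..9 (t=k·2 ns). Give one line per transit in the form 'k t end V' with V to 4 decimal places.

Γ_L=-0.200000, Γ_S=-1.000000; launch V₁=2·75/75=2.000000
k=0 src: V=2.0000
k=1 load: inc=2.000000, refl=2.000000·-0.200000=-0.4000; V=0.000000+2.000000+-0.400000=1.6000
k=2 src: inc=-0.400000, refl=-0.400000·-1.000000=0.4000; V=2.000000+-0.400000+0.400000=2.0000
k=3 load: inc=0.400000, refl=0.400000·-0.200000=-0.0800; V=1.600000+0.400000+-0.080000=1.9200
k=4 src: inc=-0.080000, refl=-0.080000·-1.000000=0.0800; V=2.000000+-0.080000+0.080000=2.0000
k=5 load: inc=0.080000, refl=0.080000·-0.200000=-0.0160; V=1.920000+0.080000+-0.016000=1.9840
k=6 src: inc=-0.016000, refl=-0.016000·-1.000000=0.0160; V=2.000000+-0.016000+0.016000=2.0000
k=7 load: inc=0.016000, refl=0.016000·-0.200000=-0.0032; V=1.984000+0.016000+-0.003200=1.9968
k=8 src: inc=-0.003200, refl=-0.003200·-1.000000=0.0032; V=2.000000+-0.003200+0.003200=2.0000
k=9 load: inc=0.003200, refl=0.003200·-0.200000=-0.0006; V=1.996800+0.003200+-0.000640=1.9994

0 0 source 2.0000
1 2 load 1.6000
2 4 source 2.0000
3 6 load 1.9200
4 8 source 2.0000
5 10 load 1.9840
6 12 source 2.0000
7 14 load 1.9968
8 16 source 2.0000
9 18 load 1.9994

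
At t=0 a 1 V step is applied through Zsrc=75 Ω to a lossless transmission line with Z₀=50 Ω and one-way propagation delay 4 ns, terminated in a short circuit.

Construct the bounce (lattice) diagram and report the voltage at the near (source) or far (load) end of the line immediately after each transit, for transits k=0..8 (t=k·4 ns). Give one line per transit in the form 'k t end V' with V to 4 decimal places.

Γ_L=-1.000000, Γ_S=0.200000; launch V₁=1·50/125=0.400000
k=0 src: V=0.4000
k=1 load: inc=0.400000, refl=0.400000·-1.000000=-0.4000; V=0.000000+0.400000+-0.400000=0.0000
k=2 src: inc=-0.400000, refl=-0.400000·0.200000=-0.0800; V=0.400000+-0.400000+-0.080000=-0.0800
k=3 load: inc=-0.080000, refl=-0.080000·-1.000000=0.0800; V=0.000000+-0.080000+0.080000=0.0000
k=4 src: inc=0.080000, refl=0.080000·0.200000=0.0160; V=-0.080000+0.080000+0.016000=0.0160
k=5 load: inc=0.016000, refl=0.016000·-1.000000=-0.0160; V=0.000000+0.016000+-0.016000=0.0000
k=6 src: inc=-0.016000, refl=-0.016000·0.200000=-0.0032; V=0.016000+-0.016000+-0.003200=-0.0032
k=7 load: inc=-0.003200, refl=-0.003200·-1.000000=0.0032; V=0.000000+-0.003200+0.003200=0.0000
k=8 src: inc=0.003200, refl=0.003200·0.200000=0.0006; V=-0.003200+0.003200+0.000640=0.0006

0 0 source 0.4000
1 4 load 0.0000
2 8 source -0.0800
3 12 load 0.0000
4 16 source 0.0160
5 20 load 0.0000
6 24 source -0.0032
7 28 load 0.0000
8 32 source 0.0006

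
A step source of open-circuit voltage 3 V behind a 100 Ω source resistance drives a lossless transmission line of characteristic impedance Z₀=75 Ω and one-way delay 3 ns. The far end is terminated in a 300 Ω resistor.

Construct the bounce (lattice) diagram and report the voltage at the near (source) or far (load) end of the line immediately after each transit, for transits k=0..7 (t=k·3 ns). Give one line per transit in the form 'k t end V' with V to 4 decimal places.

0 0 source 1.2857
1 3 load 2.0571
2 6 source 2.1673
3 9 load 2.2335
4 12 source 2.2429
5 15 load 2.2486
6 18 source 2.2494
7 21 load 2.2499

Γ_L=0.600000, Γ_S=0.142857; launch V₁=3·75/175=1.285714
k=0 src: V=1.2857
k=1 load: inc=1.285714, refl=1.285714·0.600000=0.7714; V=0.000000+1.285714+0.771429=2.0571
k=2 src: inc=0.771429, refl=0.771429·0.142857=0.1102; V=1.285714+0.771429+0.110204=2.1673
k=3 load: inc=0.110204, refl=0.110204·0.600000=0.0661; V=2.057143+0.110204+0.066122=2.2335
k=4 src: inc=0.066122, refl=0.066122·0.142857=0.0094; V=2.167347+0.066122+0.009446=2.2429
k=5 load: inc=0.009446, refl=0.009446·0.600000=0.0057; V=2.233469+0.009446+0.005668=2.2486
k=6 src: inc=0.005668, refl=0.005668·0.142857=0.0008; V=2.242915+0.005668+0.000810=2.2494
k=7 load: inc=0.000810, refl=0.000810·0.600000=0.0005; V=2.248583+0.000810+0.000486=2.2499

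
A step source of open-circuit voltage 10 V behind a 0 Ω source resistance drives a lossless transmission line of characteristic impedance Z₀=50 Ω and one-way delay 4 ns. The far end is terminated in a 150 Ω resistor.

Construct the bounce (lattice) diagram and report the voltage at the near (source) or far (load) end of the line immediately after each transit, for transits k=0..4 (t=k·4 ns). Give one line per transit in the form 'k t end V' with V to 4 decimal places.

Γ_L=0.500000, Γ_S=-1.000000; launch V₁=10·50/50=10.000000
k=0 src: V=10.0000
k=1 load: inc=10.000000, refl=10.000000·0.500000=5.0000; V=0.000000+10.000000+5.000000=15.0000
k=2 src: inc=5.000000, refl=5.000000·-1.000000=-5.0000; V=10.000000+5.000000+-5.000000=10.0000
k=3 load: inc=-5.000000, refl=-5.000000·0.500000=-2.5000; V=15.000000+-5.000000+-2.500000=7.5000
k=4 src: inc=-2.500000, refl=-2.500000·-1.000000=2.5000; V=10.000000+-2.500000+2.500000=10.0000

0 0 source 10.0000
1 4 load 15.0000
2 8 source 10.0000
3 12 load 7.5000
4 16 source 10.0000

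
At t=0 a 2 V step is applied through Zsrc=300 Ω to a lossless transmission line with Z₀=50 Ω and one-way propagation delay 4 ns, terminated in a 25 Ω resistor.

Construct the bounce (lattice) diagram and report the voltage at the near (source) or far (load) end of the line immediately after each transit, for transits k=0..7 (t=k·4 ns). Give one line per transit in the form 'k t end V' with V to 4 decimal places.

0 0 source 0.2857
1 4 load 0.1905
2 8 source 0.1224
3 12 load 0.1451
4 16 source 0.1613
5 20 load 0.1559
6 24 source 0.1521
7 28 load 0.1534

Γ_L=-0.333333, Γ_S=0.714286; launch V₁=2·50/350=0.285714
k=0 src: V=0.2857
k=1 load: inc=0.285714, refl=0.285714·-0.333333=-0.0952; V=0.000000+0.285714+-0.095238=0.1905
k=2 src: inc=-0.095238, refl=-0.095238·0.714286=-0.0680; V=0.285714+-0.095238+-0.068027=0.1224
k=3 load: inc=-0.068027, refl=-0.068027·-0.333333=0.0227; V=0.190476+-0.068027+0.022676=0.1451
k=4 src: inc=0.022676, refl=0.022676·0.714286=0.0162; V=0.122449+0.022676+0.016197=0.1613
k=5 load: inc=0.016197, refl=0.016197·-0.333333=-0.0054; V=0.145125+0.016197+-0.005399=0.1559
k=6 src: inc=-0.005399, refl=-0.005399·0.714286=-0.0039; V=0.161322+-0.005399+-0.003856=0.1521
k=7 load: inc=-0.003856, refl=-0.003856·-0.333333=0.0013; V=0.155923+-0.003856+0.001285=0.1534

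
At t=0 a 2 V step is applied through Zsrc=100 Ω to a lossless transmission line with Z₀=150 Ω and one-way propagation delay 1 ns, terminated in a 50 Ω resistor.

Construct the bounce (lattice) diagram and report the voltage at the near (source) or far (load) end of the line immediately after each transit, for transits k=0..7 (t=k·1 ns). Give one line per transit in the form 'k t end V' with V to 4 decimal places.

Γ_L=-0.500000, Γ_S=-0.200000; launch V₁=2·150/250=1.200000
k=0 src: V=1.2000
k=1 load: inc=1.200000, refl=1.200000·-0.500000=-0.6000; V=0.000000+1.200000+-0.600000=0.6000
k=2 src: inc=-0.600000, refl=-0.600000·-0.200000=0.1200; V=1.200000+-0.600000+0.120000=0.7200
k=3 load: inc=0.120000, refl=0.120000·-0.500000=-0.0600; V=0.600000+0.120000+-0.060000=0.6600
k=4 src: inc=-0.060000, refl=-0.060000·-0.200000=0.0120; V=0.720000+-0.060000+0.012000=0.6720
k=5 load: inc=0.012000, refl=0.012000·-0.500000=-0.0060; V=0.660000+0.012000+-0.006000=0.6660
k=6 src: inc=-0.006000, refl=-0.006000·-0.200000=0.0012; V=0.672000+-0.006000+0.001200=0.6672
k=7 load: inc=0.001200, refl=0.001200·-0.500000=-0.0006; V=0.666000+0.001200+-0.000600=0.6666

0 0 source 1.2000
1 1 load 0.6000
2 2 source 0.7200
3 3 load 0.6600
4 4 source 0.6720
5 5 load 0.6660
6 6 source 0.6672
7 7 load 0.6666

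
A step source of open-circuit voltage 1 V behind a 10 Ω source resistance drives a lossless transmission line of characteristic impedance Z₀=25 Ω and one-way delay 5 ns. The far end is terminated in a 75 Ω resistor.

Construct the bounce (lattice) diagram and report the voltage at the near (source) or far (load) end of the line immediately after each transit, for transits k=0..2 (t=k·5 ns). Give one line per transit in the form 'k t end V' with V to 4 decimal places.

0 0 source 0.7143
1 5 load 1.0714
2 10 source 0.9184

Γ_L=0.500000, Γ_S=-0.428571; launch V₁=1·25/35=0.714286
k=0 src: V=0.7143
k=1 load: inc=0.714286, refl=0.714286·0.500000=0.3571; V=0.000000+0.714286+0.357143=1.0714
k=2 src: inc=0.357143, refl=0.357143·-0.428571=-0.1531; V=0.714286+0.357143+-0.153061=0.9184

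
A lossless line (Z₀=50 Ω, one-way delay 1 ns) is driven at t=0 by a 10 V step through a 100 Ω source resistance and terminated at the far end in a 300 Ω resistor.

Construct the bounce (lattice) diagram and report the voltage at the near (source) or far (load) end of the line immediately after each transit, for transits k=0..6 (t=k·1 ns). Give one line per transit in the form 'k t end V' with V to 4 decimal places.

Γ_L=0.714286, Γ_S=0.333333; launch V₁=10·50/150=3.333333
k=0 src: V=3.3333
k=1 load: inc=3.333333, refl=3.333333·0.714286=2.3810; V=0.000000+3.333333+2.380952=5.7143
k=2 src: inc=2.380952, refl=2.380952·0.333333=0.7937; V=3.333333+2.380952+0.793651=6.5079
k=3 load: inc=0.793651, refl=0.793651·0.714286=0.5669; V=5.714286+0.793651+0.566893=7.0748
k=4 src: inc=0.566893, refl=0.566893·0.333333=0.1890; V=6.507937+0.566893+0.188964=7.2638
k=5 load: inc=0.188964, refl=0.188964·0.714286=0.1350; V=7.074830+0.188964+0.134975=7.3988
k=6 src: inc=0.134975, refl=0.134975·0.333333=0.0450; V=7.263794+0.134975+0.044992=7.4438

0 0 source 3.3333
1 1 load 5.7143
2 2 source 6.5079
3 3 load 7.0748
4 4 source 7.2638
5 5 load 7.3988
6 6 source 7.4438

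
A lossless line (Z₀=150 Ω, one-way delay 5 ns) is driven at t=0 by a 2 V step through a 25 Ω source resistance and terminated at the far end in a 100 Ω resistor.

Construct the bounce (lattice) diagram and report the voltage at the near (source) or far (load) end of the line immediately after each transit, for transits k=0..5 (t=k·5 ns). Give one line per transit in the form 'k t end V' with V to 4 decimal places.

0 0 source 1.7143
1 5 load 1.3714
2 10 source 1.6163
3 15 load 1.5673
4 20 source 1.6023
5 25 load 1.5953

Γ_L=-0.200000, Γ_S=-0.714286; launch V₁=2·150/175=1.714286
k=0 src: V=1.7143
k=1 load: inc=1.714286, refl=1.714286·-0.200000=-0.3429; V=0.000000+1.714286+-0.342857=1.3714
k=2 src: inc=-0.342857, refl=-0.342857·-0.714286=0.2449; V=1.714286+-0.342857+0.244898=1.6163
k=3 load: inc=0.244898, refl=0.244898·-0.200000=-0.0490; V=1.371429+0.244898+-0.048980=1.5673
k=4 src: inc=-0.048980, refl=-0.048980·-0.714286=0.0350; V=1.616327+-0.048980+0.034985=1.6023
k=5 load: inc=0.034985, refl=0.034985·-0.200000=-0.0070; V=1.567347+0.034985+-0.006997=1.5953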